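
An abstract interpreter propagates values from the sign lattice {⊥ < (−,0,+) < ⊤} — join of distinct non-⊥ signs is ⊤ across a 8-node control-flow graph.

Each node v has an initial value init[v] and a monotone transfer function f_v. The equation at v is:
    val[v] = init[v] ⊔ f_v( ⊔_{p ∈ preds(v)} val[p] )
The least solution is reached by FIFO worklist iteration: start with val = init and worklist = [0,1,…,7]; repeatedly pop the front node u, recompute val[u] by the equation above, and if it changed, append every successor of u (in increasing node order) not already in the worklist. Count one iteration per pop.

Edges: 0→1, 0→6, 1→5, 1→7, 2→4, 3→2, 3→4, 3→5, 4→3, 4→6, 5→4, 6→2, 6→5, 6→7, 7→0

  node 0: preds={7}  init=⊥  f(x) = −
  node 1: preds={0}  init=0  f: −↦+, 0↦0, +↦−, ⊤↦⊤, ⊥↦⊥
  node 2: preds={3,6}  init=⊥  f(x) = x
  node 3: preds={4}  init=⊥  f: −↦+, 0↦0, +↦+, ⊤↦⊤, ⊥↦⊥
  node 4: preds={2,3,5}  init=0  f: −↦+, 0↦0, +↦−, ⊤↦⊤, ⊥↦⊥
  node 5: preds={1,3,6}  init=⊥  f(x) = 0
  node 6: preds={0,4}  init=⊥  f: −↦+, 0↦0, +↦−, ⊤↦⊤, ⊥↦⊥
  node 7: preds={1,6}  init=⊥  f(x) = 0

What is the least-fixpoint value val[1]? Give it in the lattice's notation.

⊤

Iteration log — 17 steps:
  step 1. node 0  ⊔preds=⊥  new=−  old=⊥  +wl: 
  step 2. node 1  ⊔preds=−  new=⊤  old=0  +wl: 
  step 3. node 2  ⊔preds=⊥  new=⊥  stable
  step 4. node 3  ⊔preds=0  new=0  old=⊥  +wl: 2
  step 5. node 4  ⊔preds=0  new=0  stable
  step 6. node 5  ⊔preds=⊤  new=0  old=⊥  +wl: 4
  step 7. node 6  ⊔preds=⊤  new=⊤  old=⊥  +wl: 5
  step 8. node 7  ⊔preds=⊤  new=0  old=⊥  +wl: 0
  step 9. node 2  ⊔preds=⊤  new=⊤  old=⊥  +wl: 
  step 10. node 4  ⊔preds=⊤  new=⊤  old=0  +wl: 3,6
  step 11. node 5  ⊔preds=⊤  new=0  stable
  step 12. node 0  ⊔preds=0  new=−  stable
  step 13. node 3  ⊔preds=⊤  new=⊤  old=0  +wl: 2,4,5
  step 14. node 6  ⊔preds=⊤  new=⊤  stable
  step 15. node 2  ⊔preds=⊤  new=⊤  stable
  step 16. node 4  ⊔preds=⊤  new=⊤  stable
  step 17. node 5  ⊔preds=⊤  new=0  stable

Least fixpoint reached:
  node 0: −
  node 1: ⊤
  node 2: ⊤
  node 3: ⊤
  node 4: ⊤
  node 5: 0
  node 6: ⊤
  node 7: 0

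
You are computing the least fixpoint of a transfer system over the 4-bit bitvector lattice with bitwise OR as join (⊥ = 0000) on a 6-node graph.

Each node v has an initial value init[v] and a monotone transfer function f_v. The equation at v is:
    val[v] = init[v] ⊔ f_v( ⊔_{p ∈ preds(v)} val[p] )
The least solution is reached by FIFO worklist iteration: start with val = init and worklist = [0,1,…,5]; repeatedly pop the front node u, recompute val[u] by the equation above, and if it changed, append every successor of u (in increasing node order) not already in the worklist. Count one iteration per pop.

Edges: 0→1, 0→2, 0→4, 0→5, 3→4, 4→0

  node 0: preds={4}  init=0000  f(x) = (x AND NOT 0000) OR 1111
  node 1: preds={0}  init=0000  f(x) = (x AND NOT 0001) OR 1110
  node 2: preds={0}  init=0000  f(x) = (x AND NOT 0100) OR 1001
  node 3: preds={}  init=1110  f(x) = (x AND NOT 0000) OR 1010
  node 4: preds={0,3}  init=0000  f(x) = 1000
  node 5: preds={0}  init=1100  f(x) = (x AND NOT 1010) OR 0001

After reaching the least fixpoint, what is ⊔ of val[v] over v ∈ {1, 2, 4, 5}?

1111

Trace (7 dequeues):
  [1] u=0 | in 0000 | out 1111 | prev 0000 | push {}
  [2] u=1 | in 1111 | out 1110 | prev 0000 | push {}
  [3] u=2 | in 1111 | out 1011 | prev 0000 | push {}
  [4] u=3 | in 0000 | out 1110 | ==
  [5] u=4 | in 1111 | out 1000 | prev 0000 | push {0}
  [6] u=5 | in 1111 | out 1101 | prev 1100 | push {}
  [7] u=0 | in 1000 | out 1111 | ==

Converged values:
  [0] 1111
  [1] 1110
  [2] 1011
  [3] 1110
  [4] 1000
  [5] 1101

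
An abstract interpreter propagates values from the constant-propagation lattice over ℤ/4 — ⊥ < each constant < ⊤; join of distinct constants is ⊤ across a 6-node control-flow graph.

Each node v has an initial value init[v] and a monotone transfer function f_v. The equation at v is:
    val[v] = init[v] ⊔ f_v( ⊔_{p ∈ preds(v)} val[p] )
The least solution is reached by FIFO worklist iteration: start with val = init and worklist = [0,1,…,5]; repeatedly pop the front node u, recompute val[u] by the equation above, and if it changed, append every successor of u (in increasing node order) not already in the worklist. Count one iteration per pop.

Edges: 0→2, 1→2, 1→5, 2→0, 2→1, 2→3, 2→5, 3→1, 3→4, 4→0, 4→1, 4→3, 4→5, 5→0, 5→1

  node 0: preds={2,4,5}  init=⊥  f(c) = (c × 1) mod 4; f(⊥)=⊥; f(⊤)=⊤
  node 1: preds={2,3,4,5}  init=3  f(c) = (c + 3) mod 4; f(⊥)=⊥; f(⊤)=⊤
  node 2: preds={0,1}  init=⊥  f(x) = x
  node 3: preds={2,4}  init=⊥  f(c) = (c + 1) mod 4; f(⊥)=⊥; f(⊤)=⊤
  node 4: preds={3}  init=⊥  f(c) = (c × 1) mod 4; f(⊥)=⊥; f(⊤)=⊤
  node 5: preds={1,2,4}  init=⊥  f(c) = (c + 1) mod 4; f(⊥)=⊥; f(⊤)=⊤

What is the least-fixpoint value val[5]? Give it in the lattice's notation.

Iteration log — 17 steps:
  step 1. node 0  ⊔preds=⊥  new=⊥  stable
  step 2. node 1  ⊔preds=⊥  new=3  stable
  step 3. node 2  ⊔preds=3  new=3  old=⊥  +wl: 0,1
  step 4. node 3  ⊔preds=3  new=0  old=⊥  +wl: 
  step 5. node 4  ⊔preds=0  new=0  old=⊥  +wl: 3
  step 6. node 5  ⊔preds=⊤  new=⊤  old=⊥  +wl: 
  step 7. node 0  ⊔preds=⊤  new=⊤  old=⊥  +wl: 2
  step 8. node 1  ⊔preds=⊤  new=⊤  old=3  +wl: 5
  step 9. node 3  ⊔preds=⊤  new=⊤  old=0  +wl: 1,4
  step 10. node 2  ⊔preds=⊤  new=⊤  old=3  +wl: 0,3
  step 11. node 5  ⊔preds=⊤  new=⊤  stable
  step 12. node 1  ⊔preds=⊤  new=⊤  stable
  step 13. node 4  ⊔preds=⊤  new=⊤  old=0  +wl: 1,5
  step 14. node 0  ⊔preds=⊤  new=⊤  stable
  step 15. node 3  ⊔preds=⊤  new=⊤  stable
  step 16. node 1  ⊔preds=⊤  new=⊤  stable
  step 17. node 5  ⊔preds=⊤  new=⊤  stable

Least fixpoint reached:
  node 0: ⊤
  node 1: ⊤
  node 2: ⊤
  node 3: ⊤
  node 4: ⊤
  node 5: ⊤

⊤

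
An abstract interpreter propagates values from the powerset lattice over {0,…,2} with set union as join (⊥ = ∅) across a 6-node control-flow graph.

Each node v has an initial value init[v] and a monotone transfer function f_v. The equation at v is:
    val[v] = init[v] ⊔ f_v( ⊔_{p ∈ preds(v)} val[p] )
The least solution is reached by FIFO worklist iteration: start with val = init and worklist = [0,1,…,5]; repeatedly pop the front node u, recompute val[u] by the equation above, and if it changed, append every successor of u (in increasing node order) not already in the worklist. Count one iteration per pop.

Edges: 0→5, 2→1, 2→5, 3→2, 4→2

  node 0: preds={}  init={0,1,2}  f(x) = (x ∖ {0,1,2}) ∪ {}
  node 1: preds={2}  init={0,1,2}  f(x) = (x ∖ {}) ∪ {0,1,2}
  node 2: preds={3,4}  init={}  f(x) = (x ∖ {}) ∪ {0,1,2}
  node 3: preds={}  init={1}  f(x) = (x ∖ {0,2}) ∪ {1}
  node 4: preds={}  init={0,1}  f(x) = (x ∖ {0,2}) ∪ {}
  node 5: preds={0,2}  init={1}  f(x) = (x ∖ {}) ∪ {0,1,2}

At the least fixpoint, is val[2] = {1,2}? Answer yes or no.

no

Worklist (7 pops):
  #1 pop 0: in={} → {0,1,2} (no change)
  #2 pop 1: in={} → {0,1,2} (no change)
  #3 pop 2: in={0,1} → {0,1,2} (was {}); enqueue [1]
  #4 pop 3: in={} → {1} (no change)
  #5 pop 4: in={} → {0,1} (no change)
  #6 pop 5: in={0,1,2} → {0,1,2} (was {1}); enqueue []
  #7 pop 1: in={0,1,2} → {0,1,2} (no change)

Fixpoint:
  val[0] = {0,1,2}
  val[1] = {0,1,2}
  val[2] = {0,1,2}
  val[3] = {1}
  val[4] = {0,1}
  val[5] = {0,1,2}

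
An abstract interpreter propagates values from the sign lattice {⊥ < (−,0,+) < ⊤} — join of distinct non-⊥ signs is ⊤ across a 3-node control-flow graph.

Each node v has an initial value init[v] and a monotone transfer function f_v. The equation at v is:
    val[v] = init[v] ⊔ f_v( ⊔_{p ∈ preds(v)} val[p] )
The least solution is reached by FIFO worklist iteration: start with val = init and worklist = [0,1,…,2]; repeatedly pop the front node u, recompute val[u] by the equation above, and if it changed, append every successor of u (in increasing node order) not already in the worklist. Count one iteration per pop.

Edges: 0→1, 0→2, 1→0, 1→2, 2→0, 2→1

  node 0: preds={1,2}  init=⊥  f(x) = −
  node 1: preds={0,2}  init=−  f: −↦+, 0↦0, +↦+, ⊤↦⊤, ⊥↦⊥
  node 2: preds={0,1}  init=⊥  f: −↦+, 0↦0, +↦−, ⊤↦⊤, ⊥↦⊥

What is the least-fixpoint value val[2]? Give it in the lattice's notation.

Iteration log — 5 steps:
  step 1. node 0  ⊔preds=−  new=−  old=⊥  +wl: 
  step 2. node 1  ⊔preds=−  new=⊤  old=−  +wl: 0
  step 3. node 2  ⊔preds=⊤  new=⊤  old=⊥  +wl: 1
  step 4. node 0  ⊔preds=⊤  new=−  stable
  step 5. node 1  ⊔preds=⊤  new=⊤  stable

Least fixpoint reached:
  node 0: −
  node 1: ⊤
  node 2: ⊤

⊤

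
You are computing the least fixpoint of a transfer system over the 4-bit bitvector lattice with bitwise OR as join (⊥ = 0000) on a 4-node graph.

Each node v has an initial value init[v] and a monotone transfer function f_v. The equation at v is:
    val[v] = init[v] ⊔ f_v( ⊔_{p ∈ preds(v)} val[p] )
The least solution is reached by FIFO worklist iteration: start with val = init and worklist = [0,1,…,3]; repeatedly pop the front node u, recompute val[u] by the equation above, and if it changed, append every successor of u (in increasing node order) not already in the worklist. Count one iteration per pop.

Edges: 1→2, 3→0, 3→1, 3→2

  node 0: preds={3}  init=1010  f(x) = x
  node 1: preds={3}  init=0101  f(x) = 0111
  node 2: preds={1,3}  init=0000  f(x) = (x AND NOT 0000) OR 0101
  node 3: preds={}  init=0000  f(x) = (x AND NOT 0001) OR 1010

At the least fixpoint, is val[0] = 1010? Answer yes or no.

yes

Trace (7 dequeues):
  [1] u=0 | in 0000 | out 1010 | ==
  [2] u=1 | in 0000 | out 0111 | prev 0101 | push {}
  [3] u=2 | in 0111 | out 0111 | prev 0000 | push {}
  [4] u=3 | in 0000 | out 1010 | prev 0000 | push {0,1,2}
  [5] u=0 | in 1010 | out 1010 | ==
  [6] u=1 | in 1010 | out 0111 | ==
  [7] u=2 | in 1111 | out 1111 | prev 0111 | push {}

Converged values:
  [0] 1010
  [1] 0111
  [2] 1111
  [3] 1010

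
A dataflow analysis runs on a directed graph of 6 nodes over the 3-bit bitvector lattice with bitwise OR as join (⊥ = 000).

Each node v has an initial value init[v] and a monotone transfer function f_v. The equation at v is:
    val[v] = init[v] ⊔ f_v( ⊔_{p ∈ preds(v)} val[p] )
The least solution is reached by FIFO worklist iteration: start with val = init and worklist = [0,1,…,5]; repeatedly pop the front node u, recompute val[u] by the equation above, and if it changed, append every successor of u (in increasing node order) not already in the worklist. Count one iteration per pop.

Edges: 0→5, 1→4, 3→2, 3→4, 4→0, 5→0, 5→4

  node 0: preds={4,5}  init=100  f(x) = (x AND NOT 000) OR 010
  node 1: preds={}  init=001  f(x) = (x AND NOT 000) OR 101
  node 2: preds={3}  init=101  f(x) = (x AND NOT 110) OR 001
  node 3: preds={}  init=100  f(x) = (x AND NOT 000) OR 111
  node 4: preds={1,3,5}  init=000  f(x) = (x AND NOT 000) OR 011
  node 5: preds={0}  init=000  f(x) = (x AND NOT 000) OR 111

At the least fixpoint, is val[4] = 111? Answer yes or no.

yes

Trace (10 dequeues):
  [1] u=0 | in 000 | out 110 | prev 100 | push {}
  [2] u=1 | in 000 | out 101 | prev 001 | push {}
  [3] u=2 | in 100 | out 101 | ==
  [4] u=3 | in 000 | out 111 | prev 100 | push {2}
  [5] u=4 | in 111 | out 111 | prev 000 | push {0}
  [6] u=5 | in 110 | out 111 | prev 000 | push {4}
  [7] u=2 | in 111 | out 101 | ==
  [8] u=0 | in 111 | out 111 | prev 110 | push {5}
  [9] u=4 | in 111 | out 111 | ==
  [10] u=5 | in 111 | out 111 | ==

Converged values:
  [0] 111
  [1] 101
  [2] 101
  [3] 111
  [4] 111
  [5] 111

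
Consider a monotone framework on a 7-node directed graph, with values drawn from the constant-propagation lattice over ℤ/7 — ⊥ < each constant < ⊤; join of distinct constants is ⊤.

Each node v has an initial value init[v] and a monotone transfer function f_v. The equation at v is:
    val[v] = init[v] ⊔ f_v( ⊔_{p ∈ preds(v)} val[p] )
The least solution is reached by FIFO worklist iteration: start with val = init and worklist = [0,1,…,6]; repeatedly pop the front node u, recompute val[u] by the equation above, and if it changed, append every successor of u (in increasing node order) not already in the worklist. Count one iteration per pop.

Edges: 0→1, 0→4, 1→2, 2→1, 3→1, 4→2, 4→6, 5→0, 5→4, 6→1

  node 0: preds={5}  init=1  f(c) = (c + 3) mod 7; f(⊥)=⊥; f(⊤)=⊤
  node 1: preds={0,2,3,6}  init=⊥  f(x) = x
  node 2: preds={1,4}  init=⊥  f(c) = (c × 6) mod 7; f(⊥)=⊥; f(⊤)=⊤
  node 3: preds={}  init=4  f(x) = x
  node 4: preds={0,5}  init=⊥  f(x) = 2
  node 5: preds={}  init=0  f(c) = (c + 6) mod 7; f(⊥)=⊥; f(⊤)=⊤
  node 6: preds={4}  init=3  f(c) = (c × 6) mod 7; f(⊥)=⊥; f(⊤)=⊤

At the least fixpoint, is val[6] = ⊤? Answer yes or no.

Trace (9 dequeues):
  [1] u=0 | in 0 | out ⊤ | prev 1 | push {}
  [2] u=1 | in ⊤ | out ⊤ | prev ⊥ | push {}
  [3] u=2 | in ⊤ | out ⊤ | prev ⊥ | push {1}
  [4] u=3 | in ⊥ | out 4 | ==
  [5] u=4 | in ⊤ | out 2 | prev ⊥ | push {2}
  [6] u=5 | in ⊥ | out 0 | ==
  [7] u=6 | in 2 | out ⊤ | prev 3 | push {}
  [8] u=1 | in ⊤ | out ⊤ | ==
  [9] u=2 | in ⊤ | out ⊤ | ==

Converged values:
  [0] ⊤
  [1] ⊤
  [2] ⊤
  [3] 4
  [4] 2
  [5] 0
  [6] ⊤

yes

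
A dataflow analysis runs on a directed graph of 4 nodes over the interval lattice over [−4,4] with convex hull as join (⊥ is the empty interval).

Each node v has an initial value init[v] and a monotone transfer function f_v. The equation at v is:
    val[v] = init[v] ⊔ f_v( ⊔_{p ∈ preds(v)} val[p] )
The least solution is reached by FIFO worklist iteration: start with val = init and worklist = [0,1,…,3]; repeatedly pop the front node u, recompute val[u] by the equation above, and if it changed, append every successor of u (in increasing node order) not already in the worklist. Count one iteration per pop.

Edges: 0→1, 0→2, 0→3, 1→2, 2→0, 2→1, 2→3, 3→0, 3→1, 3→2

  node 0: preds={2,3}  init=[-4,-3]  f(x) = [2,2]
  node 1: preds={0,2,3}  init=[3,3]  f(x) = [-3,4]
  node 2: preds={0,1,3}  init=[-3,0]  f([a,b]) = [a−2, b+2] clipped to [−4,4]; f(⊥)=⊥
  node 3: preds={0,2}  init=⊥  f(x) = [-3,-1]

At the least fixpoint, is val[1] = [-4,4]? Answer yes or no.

no

Trace (7 dequeues):
  [1] u=0 | in [-3,0] | out [-4,2] | prev [-4,-3] | push {}
  [2] u=1 | in [-4,2] | out [-3,4] | prev [3,3] | push {}
  [3] u=2 | in [-4,4] | out [-4,4] | prev [-3,0] | push {0,1}
  [4] u=3 | in [-4,4] | out [-3,-1] | prev ⊥ | push {2}
  [5] u=0 | in [-4,4] | out [-4,2] | ==
  [6] u=1 | in [-4,4] | out [-3,4] | ==
  [7] u=2 | in [-4,4] | out [-4,4] | ==

Converged values:
  [0] [-4,2]
  [1] [-3,4]
  [2] [-4,4]
  [3] [-3,-1]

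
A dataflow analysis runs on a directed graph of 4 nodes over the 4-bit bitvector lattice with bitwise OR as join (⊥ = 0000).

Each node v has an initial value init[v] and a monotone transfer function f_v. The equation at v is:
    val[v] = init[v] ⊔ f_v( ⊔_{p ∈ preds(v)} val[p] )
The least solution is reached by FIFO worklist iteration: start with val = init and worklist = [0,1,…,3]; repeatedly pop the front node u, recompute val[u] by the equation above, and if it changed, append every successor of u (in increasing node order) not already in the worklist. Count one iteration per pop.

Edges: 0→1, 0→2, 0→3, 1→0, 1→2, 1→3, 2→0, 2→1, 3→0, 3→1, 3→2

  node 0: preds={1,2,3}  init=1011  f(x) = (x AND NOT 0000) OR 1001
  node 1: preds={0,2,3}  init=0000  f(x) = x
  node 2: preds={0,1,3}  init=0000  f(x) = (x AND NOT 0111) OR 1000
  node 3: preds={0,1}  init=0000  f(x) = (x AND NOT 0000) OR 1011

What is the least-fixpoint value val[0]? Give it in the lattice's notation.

1011

Worklist (7 pops):
  #1 pop 0: in=0000 → 1011 (no change)
  #2 pop 1: in=1011 → 1011 (was 0000); enqueue [0]
  #3 pop 2: in=1011 → 1000 (was 0000); enqueue [1]
  #4 pop 3: in=1011 → 1011 (was 0000); enqueue [2]
  #5 pop 0: in=1011 → 1011 (no change)
  #6 pop 1: in=1011 → 1011 (no change)
  #7 pop 2: in=1011 → 1000 (no change)

Fixpoint:
  val[0] = 1011
  val[1] = 1011
  val[2] = 1000
  val[3] = 1011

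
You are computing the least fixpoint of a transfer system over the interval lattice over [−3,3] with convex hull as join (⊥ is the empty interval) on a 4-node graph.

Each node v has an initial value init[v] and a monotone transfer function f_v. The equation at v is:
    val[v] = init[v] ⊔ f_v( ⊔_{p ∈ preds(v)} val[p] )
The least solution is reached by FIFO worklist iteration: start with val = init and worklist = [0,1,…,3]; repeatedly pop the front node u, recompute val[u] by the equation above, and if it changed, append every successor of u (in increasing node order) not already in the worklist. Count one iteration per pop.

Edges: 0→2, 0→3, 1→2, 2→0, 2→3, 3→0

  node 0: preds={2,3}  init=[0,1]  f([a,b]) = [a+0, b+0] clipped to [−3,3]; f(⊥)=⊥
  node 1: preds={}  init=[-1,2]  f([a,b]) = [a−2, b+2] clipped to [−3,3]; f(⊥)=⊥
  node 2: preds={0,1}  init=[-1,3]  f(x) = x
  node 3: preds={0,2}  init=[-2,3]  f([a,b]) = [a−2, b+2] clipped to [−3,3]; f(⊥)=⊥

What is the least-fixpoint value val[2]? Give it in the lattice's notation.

Worklist (8 pops):
  #1 pop 0: in=[-2,3] → [-2,3] (was [0,1]); enqueue []
  #2 pop 1: in=⊥ → [-1,2] (no change)
  #3 pop 2: in=[-2,3] → [-2,3] (was [-1,3]); enqueue [0]
  #4 pop 3: in=[-2,3] → [-3,3] (was [-2,3]); enqueue []
  #5 pop 0: in=[-3,3] → [-3,3] (was [-2,3]); enqueue [2,3]
  #6 pop 2: in=[-3,3] → [-3,3] (was [-2,3]); enqueue [0]
  #7 pop 3: in=[-3,3] → [-3,3] (no change)
  #8 pop 0: in=[-3,3] → [-3,3] (no change)

Fixpoint:
  val[0] = [-3,3]
  val[1] = [-1,2]
  val[2] = [-3,3]
  val[3] = [-3,3]

[-3,3]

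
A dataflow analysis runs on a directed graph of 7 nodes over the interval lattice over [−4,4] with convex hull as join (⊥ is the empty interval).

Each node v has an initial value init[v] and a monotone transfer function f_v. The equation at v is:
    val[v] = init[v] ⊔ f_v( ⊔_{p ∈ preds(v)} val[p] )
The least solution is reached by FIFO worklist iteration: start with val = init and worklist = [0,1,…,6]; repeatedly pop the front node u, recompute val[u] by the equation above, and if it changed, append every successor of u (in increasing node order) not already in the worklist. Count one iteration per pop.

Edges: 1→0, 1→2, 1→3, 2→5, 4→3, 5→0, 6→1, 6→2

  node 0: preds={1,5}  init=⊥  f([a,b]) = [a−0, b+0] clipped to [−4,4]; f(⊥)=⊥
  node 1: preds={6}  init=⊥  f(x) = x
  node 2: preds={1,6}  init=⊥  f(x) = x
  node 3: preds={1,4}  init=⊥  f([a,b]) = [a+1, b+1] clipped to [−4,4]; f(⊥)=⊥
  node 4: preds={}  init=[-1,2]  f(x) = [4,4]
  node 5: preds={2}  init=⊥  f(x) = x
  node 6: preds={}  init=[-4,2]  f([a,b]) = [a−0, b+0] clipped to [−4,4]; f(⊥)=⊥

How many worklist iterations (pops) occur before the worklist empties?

9

Trace (9 dequeues):
  [1] u=0 | in ⊥ | out ⊥ | ==
  [2] u=1 | in [-4,2] | out [-4,2] | prev ⊥ | push {0}
  [3] u=2 | in [-4,2] | out [-4,2] | prev ⊥ | push {}
  [4] u=3 | in [-4,2] | out [-3,3] | prev ⊥ | push {}
  [5] u=4 | in ⊥ | out [-1,4] | prev [-1,2] | push {3}
  [6] u=5 | in [-4,2] | out [-4,2] | prev ⊥ | push {}
  [7] u=6 | in ⊥ | out [-4,2] | ==
  [8] u=0 | in [-4,2] | out [-4,2] | prev ⊥ | push {}
  [9] u=3 | in [-4,4] | out [-3,4] | prev [-3,3] | push {}

Converged values:
  [0] [-4,2]
  [1] [-4,2]
  [2] [-4,2]
  [3] [-3,4]
  [4] [-1,4]
  [5] [-4,2]
  [6] [-4,2]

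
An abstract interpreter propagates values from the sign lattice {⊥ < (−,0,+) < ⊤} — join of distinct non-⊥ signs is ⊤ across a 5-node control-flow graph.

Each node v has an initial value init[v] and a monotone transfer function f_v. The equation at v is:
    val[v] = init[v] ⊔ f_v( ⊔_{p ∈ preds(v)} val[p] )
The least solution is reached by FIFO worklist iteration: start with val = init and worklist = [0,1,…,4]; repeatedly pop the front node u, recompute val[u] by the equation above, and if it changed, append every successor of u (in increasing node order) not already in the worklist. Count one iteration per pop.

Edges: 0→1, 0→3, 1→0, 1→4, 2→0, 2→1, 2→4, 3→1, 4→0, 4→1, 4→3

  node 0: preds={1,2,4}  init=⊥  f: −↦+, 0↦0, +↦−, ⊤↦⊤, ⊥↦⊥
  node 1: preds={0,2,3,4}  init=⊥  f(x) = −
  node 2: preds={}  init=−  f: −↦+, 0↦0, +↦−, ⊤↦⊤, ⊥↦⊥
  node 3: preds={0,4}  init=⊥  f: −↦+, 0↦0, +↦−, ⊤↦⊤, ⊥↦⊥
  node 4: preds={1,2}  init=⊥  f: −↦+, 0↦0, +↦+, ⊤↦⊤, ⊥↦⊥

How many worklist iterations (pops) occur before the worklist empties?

Worklist (9 pops):
  #1 pop 0: in=− → + (was ⊥); enqueue []
  #2 pop 1: in=⊤ → − (was ⊥); enqueue [0]
  #3 pop 2: in=⊥ → − (no change)
  #4 pop 3: in=+ → − (was ⊥); enqueue [1]
  #5 pop 4: in=− → + (was ⊥); enqueue [3]
  #6 pop 0: in=⊤ → ⊤ (was +); enqueue []
  #7 pop 1: in=⊤ → − (no change)
  #8 pop 3: in=⊤ → ⊤ (was −); enqueue [1]
  #9 pop 1: in=⊤ → − (no change)

Fixpoint:
  val[0] = ⊤
  val[1] = −
  val[2] = −
  val[3] = ⊤
  val[4] = +

9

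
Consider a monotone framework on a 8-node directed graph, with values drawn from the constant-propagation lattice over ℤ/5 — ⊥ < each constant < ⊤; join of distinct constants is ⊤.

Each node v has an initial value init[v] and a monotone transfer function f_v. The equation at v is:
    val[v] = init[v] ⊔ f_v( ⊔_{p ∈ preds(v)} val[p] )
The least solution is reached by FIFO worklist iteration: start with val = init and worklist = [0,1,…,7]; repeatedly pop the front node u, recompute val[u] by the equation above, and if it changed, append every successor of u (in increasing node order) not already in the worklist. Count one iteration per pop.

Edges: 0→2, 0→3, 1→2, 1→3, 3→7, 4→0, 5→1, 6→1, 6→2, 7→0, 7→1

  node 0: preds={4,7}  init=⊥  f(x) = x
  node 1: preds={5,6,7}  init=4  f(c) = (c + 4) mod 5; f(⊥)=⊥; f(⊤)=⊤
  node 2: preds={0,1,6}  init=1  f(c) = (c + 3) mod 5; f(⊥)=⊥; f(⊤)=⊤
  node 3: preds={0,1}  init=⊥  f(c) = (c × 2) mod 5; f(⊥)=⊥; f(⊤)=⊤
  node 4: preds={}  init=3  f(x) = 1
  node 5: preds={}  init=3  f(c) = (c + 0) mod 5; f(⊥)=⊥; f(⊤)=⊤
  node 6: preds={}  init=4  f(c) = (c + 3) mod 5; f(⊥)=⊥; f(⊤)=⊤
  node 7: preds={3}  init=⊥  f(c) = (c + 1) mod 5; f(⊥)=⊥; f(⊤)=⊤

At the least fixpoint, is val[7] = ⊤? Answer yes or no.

yes

Worklist (12 pops):
  #1 pop 0: in=3 → 3 (was ⊥); enqueue []
  #2 pop 1: in=⊤ → ⊤ (was 4); enqueue []
  #3 pop 2: in=⊤ → ⊤ (was 1); enqueue []
  #4 pop 3: in=⊤ → ⊤ (was ⊥); enqueue []
  #5 pop 4: in=⊥ → ⊤ (was 3); enqueue [0]
  #6 pop 5: in=⊥ → 3 (no change)
  #7 pop 6: in=⊥ → 4 (no change)
  #8 pop 7: in=⊤ → ⊤ (was ⊥); enqueue [1]
  #9 pop 0: in=⊤ → ⊤ (was 3); enqueue [2,3]
  #10 pop 1: in=⊤ → ⊤ (no change)
  #11 pop 2: in=⊤ → ⊤ (no change)
  #12 pop 3: in=⊤ → ⊤ (no change)

Fixpoint:
  val[0] = ⊤
  val[1] = ⊤
  val[2] = ⊤
  val[3] = ⊤
  val[4] = ⊤
  val[5] = 3
  val[6] = 4
  val[7] = ⊤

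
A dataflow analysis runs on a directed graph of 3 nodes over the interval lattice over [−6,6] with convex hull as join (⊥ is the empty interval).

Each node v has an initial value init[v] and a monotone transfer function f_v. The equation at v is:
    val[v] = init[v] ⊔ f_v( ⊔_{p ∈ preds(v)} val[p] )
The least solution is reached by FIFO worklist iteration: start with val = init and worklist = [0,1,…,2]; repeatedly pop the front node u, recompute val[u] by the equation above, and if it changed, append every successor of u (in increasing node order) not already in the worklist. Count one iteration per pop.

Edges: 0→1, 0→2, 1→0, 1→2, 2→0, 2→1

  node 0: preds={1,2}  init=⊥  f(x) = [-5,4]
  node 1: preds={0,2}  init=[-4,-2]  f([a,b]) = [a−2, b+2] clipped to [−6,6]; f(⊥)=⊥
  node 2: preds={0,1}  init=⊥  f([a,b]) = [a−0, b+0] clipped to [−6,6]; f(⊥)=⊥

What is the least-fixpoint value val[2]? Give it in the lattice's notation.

Iteration log — 5 steps:
  step 1. node 0  ⊔preds=[-4,-2]  new=[-5,4]  old=⊥  +wl: 
  step 2. node 1  ⊔preds=[-5,4]  new=[-6,6]  old=[-4,-2]  +wl: 0
  step 3. node 2  ⊔preds=[-6,6]  new=[-6,6]  old=⊥  +wl: 1
  step 4. node 0  ⊔preds=[-6,6]  new=[-5,4]  stable
  step 5. node 1  ⊔preds=[-6,6]  new=[-6,6]  stable

Least fixpoint reached:
  node 0: [-5,4]
  node 1: [-6,6]
  node 2: [-6,6]

[-6,6]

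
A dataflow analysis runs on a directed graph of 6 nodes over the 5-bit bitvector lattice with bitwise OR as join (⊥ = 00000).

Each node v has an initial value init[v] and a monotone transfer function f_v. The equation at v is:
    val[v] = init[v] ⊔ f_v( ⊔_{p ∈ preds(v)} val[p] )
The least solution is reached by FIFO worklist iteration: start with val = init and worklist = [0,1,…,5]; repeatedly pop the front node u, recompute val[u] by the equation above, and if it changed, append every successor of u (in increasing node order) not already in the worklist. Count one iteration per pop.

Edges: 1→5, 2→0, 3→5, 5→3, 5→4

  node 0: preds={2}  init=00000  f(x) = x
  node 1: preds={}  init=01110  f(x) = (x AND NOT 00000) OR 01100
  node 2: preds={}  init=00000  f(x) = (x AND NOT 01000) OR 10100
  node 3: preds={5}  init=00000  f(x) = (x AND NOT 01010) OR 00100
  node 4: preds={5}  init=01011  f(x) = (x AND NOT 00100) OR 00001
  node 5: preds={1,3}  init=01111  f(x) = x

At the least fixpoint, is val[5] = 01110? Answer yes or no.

no

Trace (7 dequeues):
  [1] u=0 | in 00000 | out 00000 | ==
  [2] u=1 | in 00000 | out 01110 | ==
  [3] u=2 | in 00000 | out 10100 | prev 00000 | push {0}
  [4] u=3 | in 01111 | out 00101 | prev 00000 | push {}
  [5] u=4 | in 01111 | out 01011 | ==
  [6] u=5 | in 01111 | out 01111 | ==
  [7] u=0 | in 10100 | out 10100 | prev 00000 | push {}

Converged values:
  [0] 10100
  [1] 01110
  [2] 10100
  [3] 00101
  [4] 01011
  [5] 01111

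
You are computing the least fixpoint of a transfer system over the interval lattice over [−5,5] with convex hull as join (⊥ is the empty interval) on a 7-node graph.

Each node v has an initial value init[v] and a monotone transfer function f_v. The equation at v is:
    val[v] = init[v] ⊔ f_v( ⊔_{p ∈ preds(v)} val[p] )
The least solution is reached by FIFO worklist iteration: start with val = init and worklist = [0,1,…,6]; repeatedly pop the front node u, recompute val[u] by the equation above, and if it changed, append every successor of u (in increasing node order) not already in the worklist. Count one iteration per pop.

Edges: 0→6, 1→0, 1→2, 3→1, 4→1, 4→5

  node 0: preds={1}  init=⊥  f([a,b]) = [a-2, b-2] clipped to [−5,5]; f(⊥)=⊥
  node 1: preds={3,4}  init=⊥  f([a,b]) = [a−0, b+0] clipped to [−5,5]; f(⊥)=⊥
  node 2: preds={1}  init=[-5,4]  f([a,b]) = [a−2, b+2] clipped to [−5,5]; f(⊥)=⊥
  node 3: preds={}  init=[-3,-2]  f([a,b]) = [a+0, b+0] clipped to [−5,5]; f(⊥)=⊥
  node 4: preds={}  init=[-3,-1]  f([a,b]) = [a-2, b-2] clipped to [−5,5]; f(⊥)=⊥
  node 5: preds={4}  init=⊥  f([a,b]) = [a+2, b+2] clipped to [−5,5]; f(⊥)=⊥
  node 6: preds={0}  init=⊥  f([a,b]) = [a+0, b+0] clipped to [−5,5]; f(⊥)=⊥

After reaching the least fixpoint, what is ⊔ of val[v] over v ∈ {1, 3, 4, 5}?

[-3,1]

Iteration log — 9 steps:
  step 1. node 0  ⊔preds=⊥  new=⊥  stable
  step 2. node 1  ⊔preds=[-3,-1]  new=[-3,-1]  old=⊥  +wl: 0
  step 3. node 2  ⊔preds=[-3,-1]  new=[-5,4]  stable
  step 4. node 3  ⊔preds=⊥  new=[-3,-2]  stable
  step 5. node 4  ⊔preds=⊥  new=[-3,-1]  stable
  step 6. node 5  ⊔preds=[-3,-1]  new=[-1,1]  old=⊥  +wl: 
  step 7. node 6  ⊔preds=⊥  new=⊥  stable
  step 8. node 0  ⊔preds=[-3,-1]  new=[-5,-3]  old=⊥  +wl: 6
  step 9. node 6  ⊔preds=[-5,-3]  new=[-5,-3]  old=⊥  +wl: 

Least fixpoint reached:
  node 0: [-5,-3]
  node 1: [-3,-1]
  node 2: [-5,4]
  node 3: [-3,-2]
  node 4: [-3,-1]
  node 5: [-1,1]
  node 6: [-5,-3]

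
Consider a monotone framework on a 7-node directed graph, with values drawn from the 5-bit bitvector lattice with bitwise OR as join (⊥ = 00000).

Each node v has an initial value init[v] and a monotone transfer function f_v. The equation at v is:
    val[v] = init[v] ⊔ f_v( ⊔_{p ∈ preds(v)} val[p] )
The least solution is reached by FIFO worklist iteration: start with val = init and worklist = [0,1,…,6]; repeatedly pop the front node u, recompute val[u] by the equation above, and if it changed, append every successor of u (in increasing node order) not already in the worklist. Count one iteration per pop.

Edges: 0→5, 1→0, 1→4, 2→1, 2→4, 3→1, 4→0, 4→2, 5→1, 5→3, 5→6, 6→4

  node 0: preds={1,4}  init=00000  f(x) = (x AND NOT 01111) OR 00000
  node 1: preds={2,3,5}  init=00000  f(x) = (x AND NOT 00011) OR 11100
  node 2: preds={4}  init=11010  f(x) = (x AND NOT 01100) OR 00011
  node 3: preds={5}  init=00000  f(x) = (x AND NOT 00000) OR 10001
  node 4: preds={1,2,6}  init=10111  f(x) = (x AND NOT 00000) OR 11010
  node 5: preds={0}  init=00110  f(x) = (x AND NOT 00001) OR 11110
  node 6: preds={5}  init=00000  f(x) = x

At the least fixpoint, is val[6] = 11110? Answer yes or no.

yes

Iteration log — 13 steps:
  step 1. node 0  ⊔preds=10111  new=10000  old=00000  +wl: 
  step 2. node 1  ⊔preds=11110  new=11100  old=00000  +wl: 0
  step 3. node 2  ⊔preds=10111  new=11011  old=11010  +wl: 1
  step 4. node 3  ⊔preds=00110  new=10111  old=00000  +wl: 
  step 5. node 4  ⊔preds=11111  new=11111  old=10111  +wl: 2
  step 6. node 5  ⊔preds=10000  new=11110  old=00110  +wl: 3
  step 7. node 6  ⊔preds=11110  new=11110  old=00000  +wl: 4
  step 8. node 0  ⊔preds=11111  new=10000  stable
  step 9. node 1  ⊔preds=11111  new=11100  stable
  step 10. node 2  ⊔preds=11111  new=11011  stable
  step 11. node 3  ⊔preds=11110  new=11111  old=10111  +wl: 1
  step 12. node 4  ⊔preds=11111  new=11111  stable
  step 13. node 1  ⊔preds=11111  new=11100  stable

Least fixpoint reached:
  node 0: 10000
  node 1: 11100
  node 2: 11011
  node 3: 11111
  node 4: 11111
  node 5: 11110
  node 6: 11110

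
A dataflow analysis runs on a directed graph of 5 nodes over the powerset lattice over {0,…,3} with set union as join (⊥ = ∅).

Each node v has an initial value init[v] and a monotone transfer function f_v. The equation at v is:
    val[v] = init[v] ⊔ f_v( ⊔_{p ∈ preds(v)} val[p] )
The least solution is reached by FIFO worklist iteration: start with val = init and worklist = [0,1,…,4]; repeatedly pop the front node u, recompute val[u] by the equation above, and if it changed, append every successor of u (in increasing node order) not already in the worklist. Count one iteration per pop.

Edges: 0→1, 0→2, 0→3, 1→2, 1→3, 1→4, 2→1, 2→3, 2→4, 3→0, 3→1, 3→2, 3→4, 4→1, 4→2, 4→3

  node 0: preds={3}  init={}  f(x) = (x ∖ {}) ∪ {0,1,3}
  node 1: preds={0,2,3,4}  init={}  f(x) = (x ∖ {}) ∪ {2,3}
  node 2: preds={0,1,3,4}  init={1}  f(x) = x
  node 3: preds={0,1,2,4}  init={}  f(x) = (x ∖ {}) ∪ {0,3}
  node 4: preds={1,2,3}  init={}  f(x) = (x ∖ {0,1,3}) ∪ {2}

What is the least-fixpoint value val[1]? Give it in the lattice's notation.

{0,1,2,3}

Trace (10 dequeues):
  [1] u=0 | in {} | out {0,1,3} | prev {} | push {}
  [2] u=1 | in {0,1,3} | out {0,1,2,3} | prev {} | push {}
  [3] u=2 | in {0,1,2,3} | out {0,1,2,3} | prev {1} | push {1}
  [4] u=3 | in {0,1,2,3} | out {0,1,2,3} | prev {} | push {0,2}
  [5] u=4 | in {0,1,2,3} | out {2} | prev {} | push {3}
  [6] u=1 | in {0,1,2,3} | out {0,1,2,3} | ==
  [7] u=0 | in {0,1,2,3} | out {0,1,2,3} | prev {0,1,3} | push {1}
  [8] u=2 | in {0,1,2,3} | out {0,1,2,3} | ==
  [9] u=3 | in {0,1,2,3} | out {0,1,2,3} | ==
  [10] u=1 | in {0,1,2,3} | out {0,1,2,3} | ==

Converged values:
  [0] {0,1,2,3}
  [1] {0,1,2,3}
  [2] {0,1,2,3}
  [3] {0,1,2,3}
  [4] {2}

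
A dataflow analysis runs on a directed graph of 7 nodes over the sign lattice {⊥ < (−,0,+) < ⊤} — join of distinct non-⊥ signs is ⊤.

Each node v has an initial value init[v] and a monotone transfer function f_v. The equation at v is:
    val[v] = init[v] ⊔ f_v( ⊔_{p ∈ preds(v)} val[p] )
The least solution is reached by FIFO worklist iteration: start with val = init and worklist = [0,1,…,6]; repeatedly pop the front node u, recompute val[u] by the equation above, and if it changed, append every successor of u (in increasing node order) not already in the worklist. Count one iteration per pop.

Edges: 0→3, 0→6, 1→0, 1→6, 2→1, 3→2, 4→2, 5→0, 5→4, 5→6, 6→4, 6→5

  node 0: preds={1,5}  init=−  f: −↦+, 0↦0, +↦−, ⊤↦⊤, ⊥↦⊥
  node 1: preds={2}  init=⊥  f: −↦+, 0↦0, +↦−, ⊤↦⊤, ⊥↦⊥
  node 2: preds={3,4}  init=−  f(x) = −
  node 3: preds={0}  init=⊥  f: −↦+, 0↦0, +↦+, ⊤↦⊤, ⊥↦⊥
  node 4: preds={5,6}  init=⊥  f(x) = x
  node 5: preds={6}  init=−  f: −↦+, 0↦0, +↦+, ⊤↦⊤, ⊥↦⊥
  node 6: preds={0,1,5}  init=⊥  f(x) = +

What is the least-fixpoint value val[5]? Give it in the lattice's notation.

⊤

Iteration log — 15 steps:
  step 1. node 0  ⊔preds=−  new=⊤  old=−  +wl: 
  step 2. node 1  ⊔preds=−  new=+  old=⊥  +wl: 0
  step 3. node 2  ⊔preds=⊥  new=−  stable
  step 4. node 3  ⊔preds=⊤  new=⊤  old=⊥  +wl: 2
  step 5. node 4  ⊔preds=−  new=−  old=⊥  +wl: 
  step 6. node 5  ⊔preds=⊥  new=−  stable
  step 7. node 6  ⊔preds=⊤  new=+  old=⊥  +wl: 4,5
  step 8. node 0  ⊔preds=⊤  new=⊤  stable
  step 9. node 2  ⊔preds=⊤  new=−  stable
  step 10. node 4  ⊔preds=⊤  new=⊤  old=−  +wl: 2
  step 11. node 5  ⊔preds=+  new=⊤  old=−  +wl: 0,4,6
  step 12. node 2  ⊔preds=⊤  new=−  stable
  step 13. node 0  ⊔preds=⊤  new=⊤  stable
  step 14. node 4  ⊔preds=⊤  new=⊤  stable
  step 15. node 6  ⊔preds=⊤  new=+  stable

Least fixpoint reached:
  node 0: ⊤
  node 1: +
  node 2: −
  node 3: ⊤
  node 4: ⊤
  node 5: ⊤
  node 6: +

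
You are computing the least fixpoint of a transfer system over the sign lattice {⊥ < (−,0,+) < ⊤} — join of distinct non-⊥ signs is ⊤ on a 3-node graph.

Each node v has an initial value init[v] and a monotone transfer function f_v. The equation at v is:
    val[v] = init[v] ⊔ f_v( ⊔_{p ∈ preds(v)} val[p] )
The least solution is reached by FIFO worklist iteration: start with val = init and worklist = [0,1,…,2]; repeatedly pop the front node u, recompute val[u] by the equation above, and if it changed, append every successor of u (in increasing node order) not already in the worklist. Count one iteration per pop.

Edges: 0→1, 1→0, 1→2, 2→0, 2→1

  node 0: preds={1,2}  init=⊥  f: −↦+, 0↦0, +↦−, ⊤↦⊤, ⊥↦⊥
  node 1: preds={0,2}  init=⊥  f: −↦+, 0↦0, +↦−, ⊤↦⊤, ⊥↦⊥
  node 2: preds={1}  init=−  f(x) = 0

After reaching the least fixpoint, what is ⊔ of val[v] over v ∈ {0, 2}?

⊤

Worklist (5 pops):
  #1 pop 0: in=− → + (was ⊥); enqueue []
  #2 pop 1: in=⊤ → ⊤ (was ⊥); enqueue [0]
  #3 pop 2: in=⊤ → ⊤ (was −); enqueue [1]
  #4 pop 0: in=⊤ → ⊤ (was +); enqueue []
  #5 pop 1: in=⊤ → ⊤ (no change)

Fixpoint:
  val[0] = ⊤
  val[1] = ⊤
  val[2] = ⊤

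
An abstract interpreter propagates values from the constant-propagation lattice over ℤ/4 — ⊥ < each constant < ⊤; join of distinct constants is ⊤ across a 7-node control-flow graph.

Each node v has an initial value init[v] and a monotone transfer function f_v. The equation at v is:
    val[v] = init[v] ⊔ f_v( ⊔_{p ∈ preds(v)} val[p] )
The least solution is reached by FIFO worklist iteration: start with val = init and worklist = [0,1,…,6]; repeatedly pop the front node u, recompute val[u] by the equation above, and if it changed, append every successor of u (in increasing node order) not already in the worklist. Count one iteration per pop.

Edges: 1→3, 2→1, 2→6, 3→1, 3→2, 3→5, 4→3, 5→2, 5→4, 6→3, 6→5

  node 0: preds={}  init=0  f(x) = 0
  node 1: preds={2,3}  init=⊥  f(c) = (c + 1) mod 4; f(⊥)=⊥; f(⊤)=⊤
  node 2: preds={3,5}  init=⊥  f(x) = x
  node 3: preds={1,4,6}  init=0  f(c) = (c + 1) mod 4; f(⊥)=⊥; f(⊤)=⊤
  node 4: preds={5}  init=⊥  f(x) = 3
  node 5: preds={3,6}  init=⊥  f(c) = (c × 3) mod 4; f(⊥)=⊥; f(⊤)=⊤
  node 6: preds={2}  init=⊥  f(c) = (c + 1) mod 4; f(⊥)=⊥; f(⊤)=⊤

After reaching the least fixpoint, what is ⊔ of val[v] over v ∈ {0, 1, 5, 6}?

Iteration log — 16 steps:
  step 1. node 0  ⊔preds=⊥  new=0  stable
  step 2. node 1  ⊔preds=0  new=1  old=⊥  +wl: 
  step 3. node 2  ⊔preds=0  new=0  old=⊥  +wl: 1
  step 4. node 3  ⊔preds=1  new=⊤  old=0  +wl: 2
  step 5. node 4  ⊔preds=⊥  new=3  old=⊥  +wl: 3
  step 6. node 5  ⊔preds=⊤  new=⊤  old=⊥  +wl: 4
  step 7. node 6  ⊔preds=0  new=1  old=⊥  +wl: 5
  step 8. node 1  ⊔preds=⊤  new=⊤  old=1  +wl: 
  step 9. node 2  ⊔preds=⊤  new=⊤  old=0  +wl: 1,6
  step 10. node 3  ⊔preds=⊤  new=⊤  stable
  step 11. node 4  ⊔preds=⊤  new=3  stable
  step 12. node 5  ⊔preds=⊤  new=⊤  stable
  step 13. node 1  ⊔preds=⊤  new=⊤  stable
  step 14. node 6  ⊔preds=⊤  new=⊤  old=1  +wl: 3,5
  step 15. node 3  ⊔preds=⊤  new=⊤  stable
  step 16. node 5  ⊔preds=⊤  new=⊤  stable

Least fixpoint reached:
  node 0: 0
  node 1: ⊤
  node 2: ⊤
  node 3: ⊤
  node 4: 3
  node 5: ⊤
  node 6: ⊤

⊤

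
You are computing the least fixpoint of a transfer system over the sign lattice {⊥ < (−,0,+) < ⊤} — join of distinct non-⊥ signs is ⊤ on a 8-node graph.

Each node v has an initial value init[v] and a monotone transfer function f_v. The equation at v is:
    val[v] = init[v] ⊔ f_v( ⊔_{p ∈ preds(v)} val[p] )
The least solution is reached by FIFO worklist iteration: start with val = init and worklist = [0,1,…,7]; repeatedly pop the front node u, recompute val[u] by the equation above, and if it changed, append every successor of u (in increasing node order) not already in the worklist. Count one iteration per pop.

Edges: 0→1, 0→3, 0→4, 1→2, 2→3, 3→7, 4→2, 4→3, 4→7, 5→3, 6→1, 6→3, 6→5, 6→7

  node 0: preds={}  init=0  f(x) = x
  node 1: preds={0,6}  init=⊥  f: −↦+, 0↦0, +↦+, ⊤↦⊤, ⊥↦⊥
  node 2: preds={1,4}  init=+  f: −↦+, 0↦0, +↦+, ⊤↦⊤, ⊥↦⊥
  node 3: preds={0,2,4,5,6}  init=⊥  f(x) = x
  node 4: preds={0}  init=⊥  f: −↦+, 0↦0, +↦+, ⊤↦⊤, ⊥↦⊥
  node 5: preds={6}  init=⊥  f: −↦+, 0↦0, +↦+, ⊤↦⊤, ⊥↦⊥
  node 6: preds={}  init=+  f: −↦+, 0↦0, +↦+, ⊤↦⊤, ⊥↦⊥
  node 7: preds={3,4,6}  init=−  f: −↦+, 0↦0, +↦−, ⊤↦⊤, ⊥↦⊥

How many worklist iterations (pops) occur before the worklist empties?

10

Trace (10 dequeues):
  [1] u=0 | in ⊥ | out 0 | ==
  [2] u=1 | in ⊤ | out ⊤ | prev ⊥ | push {}
  [3] u=2 | in ⊤ | out ⊤ | prev + | push {}
  [4] u=3 | in ⊤ | out ⊤ | prev ⊥ | push {}
  [5] u=4 | in 0 | out 0 | prev ⊥ | push {2,3}
  [6] u=5 | in + | out + | prev ⊥ | push {}
  [7] u=6 | in ⊥ | out + | ==
  [8] u=7 | in ⊤ | out ⊤ | prev − | push {}
  [9] u=2 | in ⊤ | out ⊤ | ==
  [10] u=3 | in ⊤ | out ⊤ | ==

Converged values:
  [0] 0
  [1] ⊤
  [2] ⊤
  [3] ⊤
  [4] 0
  [5] +
  [6] +
  [7] ⊤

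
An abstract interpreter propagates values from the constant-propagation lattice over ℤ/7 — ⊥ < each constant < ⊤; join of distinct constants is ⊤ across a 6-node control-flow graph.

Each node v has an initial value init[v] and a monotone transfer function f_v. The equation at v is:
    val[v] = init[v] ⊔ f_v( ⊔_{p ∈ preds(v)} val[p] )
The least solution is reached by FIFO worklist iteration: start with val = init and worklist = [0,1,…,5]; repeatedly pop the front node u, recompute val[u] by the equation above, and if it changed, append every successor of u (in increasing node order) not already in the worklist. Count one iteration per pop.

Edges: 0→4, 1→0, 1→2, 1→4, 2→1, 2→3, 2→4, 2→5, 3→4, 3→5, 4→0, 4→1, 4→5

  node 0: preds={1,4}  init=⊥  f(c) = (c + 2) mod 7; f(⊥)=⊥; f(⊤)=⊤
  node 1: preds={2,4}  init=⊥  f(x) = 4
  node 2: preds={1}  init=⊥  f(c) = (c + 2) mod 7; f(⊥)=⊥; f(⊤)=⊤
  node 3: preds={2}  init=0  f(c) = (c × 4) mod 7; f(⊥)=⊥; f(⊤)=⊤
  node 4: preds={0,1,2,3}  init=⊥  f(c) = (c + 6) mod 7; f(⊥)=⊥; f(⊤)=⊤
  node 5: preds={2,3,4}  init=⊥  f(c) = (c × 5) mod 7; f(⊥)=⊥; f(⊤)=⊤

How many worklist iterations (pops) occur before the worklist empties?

9

Worklist (9 pops):
  #1 pop 0: in=⊥ → ⊥ (no change)
  #2 pop 1: in=⊥ → 4 (was ⊥); enqueue [0]
  #3 pop 2: in=4 → 6 (was ⊥); enqueue [1]
  #4 pop 3: in=6 → ⊤ (was 0); enqueue []
  #5 pop 4: in=⊤ → ⊤ (was ⊥); enqueue []
  #6 pop 5: in=⊤ → ⊤ (was ⊥); enqueue []
  #7 pop 0: in=⊤ → ⊤ (was ⊥); enqueue [4]
  #8 pop 1: in=⊤ → 4 (no change)
  #9 pop 4: in=⊤ → ⊤ (no change)

Fixpoint:
  val[0] = ⊤
  val[1] = 4
  val[2] = 6
  val[3] = ⊤
  val[4] = ⊤
  val[5] = ⊤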